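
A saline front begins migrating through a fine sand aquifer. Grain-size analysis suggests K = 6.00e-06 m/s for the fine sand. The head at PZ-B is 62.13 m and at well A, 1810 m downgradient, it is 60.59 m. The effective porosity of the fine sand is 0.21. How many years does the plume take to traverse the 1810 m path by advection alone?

Convert K: 6.00e-06 m/s × 86400 = 0.5184 m/day.
Hydraulic gradient i = (62.13 − 60.59) / 1810 = 1.54 / 1810 = 0.0008508.
Darcy flux q = K · i = 0.5184 × 0.0008508 = 0.0004411 m/day.
Seepage velocity v = q / n_e = 0.0004411 / 0.21 = 0.002100 m/day.
Travel time t = L / v = 1810 / 0.002100 = 8.618e+05 days = 2359 years.

2360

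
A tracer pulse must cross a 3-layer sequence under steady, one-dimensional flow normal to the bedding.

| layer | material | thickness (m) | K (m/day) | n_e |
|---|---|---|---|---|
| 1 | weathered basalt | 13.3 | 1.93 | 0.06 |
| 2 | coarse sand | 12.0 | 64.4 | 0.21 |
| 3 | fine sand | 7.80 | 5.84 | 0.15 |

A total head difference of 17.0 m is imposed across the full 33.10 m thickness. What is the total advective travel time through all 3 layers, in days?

2.22

With flow normal to the layers, continuity requires the same specific discharge q through every layer.
Σ(b_i/K_i) = 13.3/1.93 + 12.0/64.4 + 7.80/5.84 = 8.413 d.
q = Δh / Σ(b_i/K_i) = 17.0 / 8.413 = 2.021 m/day.
In each layer the seepage velocity is v_i = q/n_i, so the layer transit time is t_i = b_i·n_i / q:
  layer 1 (weathered basalt): t_1 = 13.3 × 0.06 / 2.021 = 0.3949 d
  layer 2 (coarse sand): t_2 = 12.0 × 0.21 / 2.021 = 1.247 d
  layer 3 (fine sand): t_3 = 7.80 × 0.15 / 2.021 = 0.5790 d
Total t = Σ t_i = 2.221 days.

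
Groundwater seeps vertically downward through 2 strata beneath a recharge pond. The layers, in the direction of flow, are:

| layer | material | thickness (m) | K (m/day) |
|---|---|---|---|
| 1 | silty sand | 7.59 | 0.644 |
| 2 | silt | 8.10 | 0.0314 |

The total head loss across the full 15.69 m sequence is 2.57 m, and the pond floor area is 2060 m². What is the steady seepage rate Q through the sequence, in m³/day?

Flow is perpendicular to layering, so the layers act in series and the equivalent K is the thickness-weighted harmonic mean.
Total thickness L = 7.59 + 8.10 = 15.69 m.
Σ(b_i/K_i) = 7.59/0.644 + 8.10/0.0314 = 269.7 d.
K_eq = L / Σ(b_i/K_i) = 15.69 / 269.7 = 0.05817 m/day.
Q = K_eq · A · (Δh/L) = 0.05817 × 2060 × (2.57/15.69) = 19.63 m³/day.

19.6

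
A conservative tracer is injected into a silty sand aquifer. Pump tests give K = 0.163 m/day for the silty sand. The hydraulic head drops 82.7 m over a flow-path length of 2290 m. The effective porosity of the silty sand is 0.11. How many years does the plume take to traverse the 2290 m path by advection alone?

Hydraulic gradient i = Δh / L = 82.7 / 2290 = 0.03611.
Darcy flux q = K · i = 0.1630 × 0.03611 = 0.005887 m/day.
Seepage velocity v = q / n_e = 0.005887 / 0.11 = 0.05351 m/day.
Travel time t = L / v = 2290 / 0.05351 = 42793 days = 117.2 years.

117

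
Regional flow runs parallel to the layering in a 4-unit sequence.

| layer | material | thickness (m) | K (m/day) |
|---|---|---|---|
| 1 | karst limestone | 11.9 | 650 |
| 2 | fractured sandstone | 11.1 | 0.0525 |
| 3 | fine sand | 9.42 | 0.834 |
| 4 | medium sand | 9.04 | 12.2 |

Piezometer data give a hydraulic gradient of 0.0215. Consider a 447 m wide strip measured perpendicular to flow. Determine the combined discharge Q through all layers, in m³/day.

Flow is parallel to layering, so each bed carries its own Darcy discharge and the transmissivities add.
Σ(K_i·b_i) = 650×11.9 + 0.0525×11.1 + 0.834×9.42 + 12.2×9.04 = 7854 m²/day.
Hydraulic gradient i = 0.0215.
Q = Σ(K_i·b_i) · W · i = 7854 × 447 × 0.02150 = 75478 m³/day.

75500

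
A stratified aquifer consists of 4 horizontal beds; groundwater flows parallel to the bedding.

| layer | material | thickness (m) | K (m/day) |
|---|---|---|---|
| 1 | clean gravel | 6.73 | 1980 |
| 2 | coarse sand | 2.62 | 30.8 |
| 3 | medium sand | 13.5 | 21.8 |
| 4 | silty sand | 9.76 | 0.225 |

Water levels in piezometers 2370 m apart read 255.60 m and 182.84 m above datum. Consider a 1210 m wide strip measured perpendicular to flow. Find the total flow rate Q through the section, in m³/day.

509000

Flow is parallel to layering, so each bed carries its own Darcy discharge and the transmissivities add.
Σ(K_i·b_i) = 1980×6.73 + 30.8×2.62 + 21.8×13.5 + 0.225×9.76 = 13703 m²/day.
Hydraulic gradient i = (255.60 − 182.84) / 2370 = 72.76 / 2370 = 0.03070.
Q = Σ(K_i·b_i) · W · i = 13703 × 1210 × 0.03070 = 5.090e+05 m³/day.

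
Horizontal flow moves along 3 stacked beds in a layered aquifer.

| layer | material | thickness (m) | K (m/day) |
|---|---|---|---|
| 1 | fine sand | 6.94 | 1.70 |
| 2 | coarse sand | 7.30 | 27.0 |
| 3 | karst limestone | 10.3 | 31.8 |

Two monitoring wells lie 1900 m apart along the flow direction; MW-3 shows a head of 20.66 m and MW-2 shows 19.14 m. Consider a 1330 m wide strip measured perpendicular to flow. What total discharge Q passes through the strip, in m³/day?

571

Flow is parallel to layering, so each bed carries its own Darcy discharge and the transmissivities add.
Σ(K_i·b_i) = 1.70×6.94 + 27.0×7.30 + 31.8×10.3 = 536.4 m²/day.
Hydraulic gradient i = (20.66 − 19.14) / 1900 = 1.52 / 1900 = 0.0008000.
Q = Σ(K_i·b_i) · W · i = 536.4 × 1330 × 0.0008000 = 570.8 m³/day.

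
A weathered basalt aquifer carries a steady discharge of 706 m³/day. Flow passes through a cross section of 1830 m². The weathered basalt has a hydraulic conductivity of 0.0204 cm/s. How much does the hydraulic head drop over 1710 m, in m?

37.4

Convert K: 0.0204 cm/s × 864 = 17.63 m/day.
From Q = K·A·i, i = Q / (K·A) = 706 / (17.63 × 1830) = 0.02189.
Head loss Δh = i · L = 0.02189 × 1710 = 37.43 m.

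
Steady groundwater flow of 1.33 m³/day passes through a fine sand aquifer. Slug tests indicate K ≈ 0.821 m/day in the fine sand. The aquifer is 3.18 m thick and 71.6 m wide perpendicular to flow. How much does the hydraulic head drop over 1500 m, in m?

Cross-sectional area A = 71.6 × 3.18 = 227.7 m².
From Q = K·A·i, i = Q / (K·A) = 1.33 / (0.8210 × 227.7) = 0.007115.
Head loss Δh = i · L = 0.007115 × 1500 = 10.67 m.

10.7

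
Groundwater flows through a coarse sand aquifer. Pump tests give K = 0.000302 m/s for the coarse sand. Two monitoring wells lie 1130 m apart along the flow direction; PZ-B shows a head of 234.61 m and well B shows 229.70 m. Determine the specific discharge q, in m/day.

Convert K: 0.000302 m/s × 86400 = 26.09 m/day.
Hydraulic gradient i = (234.61 − 229.70) / 1130 = 4.91 / 1130 = 0.004345.
Specific discharge q = K · i = 26.09 × 0.004345 = 0.1134 m/day.

0.113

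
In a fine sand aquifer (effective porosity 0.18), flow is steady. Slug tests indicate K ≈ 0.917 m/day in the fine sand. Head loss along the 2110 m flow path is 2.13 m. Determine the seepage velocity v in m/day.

0.00514

Hydraulic gradient i = Δh / L = 2.13 / 2110 = 0.001009.
Darcy flux q = K · i = 0.9170 × 0.001009 = 0.0009257 m/day.
Seepage velocity v = q / n_e = 0.0009257 / 0.18 = 0.005143 m/day.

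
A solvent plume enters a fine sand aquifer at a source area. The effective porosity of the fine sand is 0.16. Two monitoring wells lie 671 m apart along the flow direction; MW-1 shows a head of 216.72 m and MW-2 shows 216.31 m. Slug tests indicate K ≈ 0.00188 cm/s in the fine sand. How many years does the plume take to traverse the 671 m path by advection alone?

296

Convert K: 0.00188 cm/s × 864 = 1.624 m/day.
Hydraulic gradient i = (216.72 − 216.31) / 671 = 0.41 / 671 = 0.0006110.
Darcy flux q = K · i = 1.624 × 0.0006110 = 0.0009925 m/day.
Seepage velocity v = q / n_e = 0.0009925 / 0.16 = 0.006203 m/day.
Travel time t = L / v = 671 / 0.006203 = 1.082e+05 days = 296.2 years.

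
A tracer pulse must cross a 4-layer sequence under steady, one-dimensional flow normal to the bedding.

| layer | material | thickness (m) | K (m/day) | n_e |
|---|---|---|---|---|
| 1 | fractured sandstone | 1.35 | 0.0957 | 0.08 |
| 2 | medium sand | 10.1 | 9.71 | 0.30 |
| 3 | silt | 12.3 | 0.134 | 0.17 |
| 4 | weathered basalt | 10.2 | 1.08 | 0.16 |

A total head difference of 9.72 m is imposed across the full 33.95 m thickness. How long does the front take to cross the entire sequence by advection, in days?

With flow normal to the layers, continuity requires the same specific discharge q through every layer.
Σ(b_i/K_i) = 1.35/0.0957 + 10.1/9.71 + 12.3/0.134 + 10.2/1.08 = 116.4 d.
q = Δh / Σ(b_i/K_i) = 9.72 / 116.4 = 0.08352 m/day.
In each layer the seepage velocity is v_i = q/n_i, so the layer transit time is t_i = b_i·n_i / q:
  layer 1 (fractured sandstone): t_1 = 1.35 × 0.08 / 0.08352 = 1.293 d
  layer 2 (medium sand): t_2 = 10.1 × 0.30 / 0.08352 = 36.28 d
  layer 3 (silt): t_3 = 12.3 × 0.17 / 0.08352 = 25.04 d
  layer 4 (weathered basalt): t_4 = 10.2 × 0.16 / 0.08352 = 19.54 d
Total t = Σ t_i = 82.15 days.

82.2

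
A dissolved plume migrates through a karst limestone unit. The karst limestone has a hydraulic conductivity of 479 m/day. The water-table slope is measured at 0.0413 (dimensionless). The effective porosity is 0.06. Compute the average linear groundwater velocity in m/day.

Hydraulic gradient i = 0.0413.
Darcy flux q = K · i = 479.0 × 0.04130 = 19.78 m/day.
Seepage velocity v = q / n_e = 19.78 / 0.06 = 329.7 m/day.

330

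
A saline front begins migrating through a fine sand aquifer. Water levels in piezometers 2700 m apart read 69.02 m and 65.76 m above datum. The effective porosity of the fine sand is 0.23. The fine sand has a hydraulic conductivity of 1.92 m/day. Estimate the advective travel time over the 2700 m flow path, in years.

733

Hydraulic gradient i = (69.02 − 65.76) / 2700 = 3.26 / 2700 = 0.001207.
Darcy flux q = K · i = 1.920 × 0.001207 = 0.002318 m/day.
Seepage velocity v = q / n_e = 0.002318 / 0.23 = 0.01008 m/day.
Travel time t = L / v = 2700 / 0.01008 = 2.679e+05 days = 733.4 years.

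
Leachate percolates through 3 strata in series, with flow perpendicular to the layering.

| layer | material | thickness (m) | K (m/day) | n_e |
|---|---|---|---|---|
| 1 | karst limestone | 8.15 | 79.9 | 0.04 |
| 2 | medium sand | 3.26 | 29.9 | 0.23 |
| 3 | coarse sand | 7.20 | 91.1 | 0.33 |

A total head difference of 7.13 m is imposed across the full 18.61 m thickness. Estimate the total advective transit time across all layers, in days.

With flow normal to the layers, continuity requires the same specific discharge q through every layer.
Σ(b_i/K_i) = 8.15/79.9 + 3.26/29.9 + 7.20/91.1 = 0.2901 d.
q = Δh / Σ(b_i/K_i) = 7.13 / 0.2901 = 24.58 m/day.
In each layer the seepage velocity is v_i = q/n_i, so the layer transit time is t_i = b_i·n_i / q:
  layer 1 (karst limestone): t_1 = 8.15 × 0.04 / 24.58 = 0.01326 d
  layer 2 (medium sand): t_2 = 3.26 × 0.23 / 24.58 = 0.03050 d
  layer 3 (coarse sand): t_3 = 7.20 × 0.33 / 24.58 = 0.09666 d
Total t = Σ t_i = 0.1404 days.

0.140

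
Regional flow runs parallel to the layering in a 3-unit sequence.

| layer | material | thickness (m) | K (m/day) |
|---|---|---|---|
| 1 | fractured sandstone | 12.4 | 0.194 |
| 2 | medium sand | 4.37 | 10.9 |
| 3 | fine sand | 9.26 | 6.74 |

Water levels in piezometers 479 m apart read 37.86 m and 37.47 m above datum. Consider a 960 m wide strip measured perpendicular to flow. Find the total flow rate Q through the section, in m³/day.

Flow is parallel to layering, so each bed carries its own Darcy discharge and the transmissivities add.
Σ(K_i·b_i) = 0.194×12.4 + 10.9×4.37 + 6.74×9.26 = 112.5 m²/day.
Hydraulic gradient i = (37.86 − 37.47) / 479 = 0.39 / 479 = 0.0008142.
Q = Σ(K_i·b_i) · W · i = 112.5 × 960 × 0.0008142 = 87.89 m³/day.

87.9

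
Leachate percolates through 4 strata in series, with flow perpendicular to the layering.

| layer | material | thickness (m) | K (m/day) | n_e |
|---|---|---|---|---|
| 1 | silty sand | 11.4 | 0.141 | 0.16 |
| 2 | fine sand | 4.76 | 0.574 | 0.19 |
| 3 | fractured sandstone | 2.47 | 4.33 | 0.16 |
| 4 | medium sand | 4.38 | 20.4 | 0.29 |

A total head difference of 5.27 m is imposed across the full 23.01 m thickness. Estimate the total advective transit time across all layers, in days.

75.0

With flow normal to the layers, continuity requires the same specific discharge q through every layer.
Σ(b_i/K_i) = 11.4/0.141 + 4.76/0.574 + 2.47/4.33 + 4.38/20.4 = 89.93 d.
q = Δh / Σ(b_i/K_i) = 5.27 / 89.93 = 0.05860 m/day.
In each layer the seepage velocity is v_i = q/n_i, so the layer transit time is t_i = b_i·n_i / q:
  layer 1 (silty sand): t_1 = 11.4 × 0.16 / 0.05860 = 31.13 d
  layer 2 (fine sand): t_2 = 4.76 × 0.19 / 0.05860 = 15.43 d
  layer 3 (fractured sandstone): t_3 = 2.47 × 0.16 / 0.05860 = 6.744 d
  layer 4 (medium sand): t_4 = 4.38 × 0.29 / 0.05860 = 21.68 d
Total t = Σ t_i = 74.98 days.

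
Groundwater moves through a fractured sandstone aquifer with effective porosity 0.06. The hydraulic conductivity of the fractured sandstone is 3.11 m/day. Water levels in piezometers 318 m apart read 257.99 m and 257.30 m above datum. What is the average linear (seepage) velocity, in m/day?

0.112

Hydraulic gradient i = (257.99 − 257.30) / 318 = 0.69 / 318 = 0.002170.
Darcy flux q = K · i = 3.110 × 0.002170 = 0.006748 m/day.
Seepage velocity v = q / n_e = 0.006748 / 0.06 = 0.1125 m/day.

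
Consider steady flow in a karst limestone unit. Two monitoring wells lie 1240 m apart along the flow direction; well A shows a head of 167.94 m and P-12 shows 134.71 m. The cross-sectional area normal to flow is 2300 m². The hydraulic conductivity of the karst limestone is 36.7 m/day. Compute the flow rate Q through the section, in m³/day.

2260

Hydraulic gradient i = (167.94 − 134.71) / 1240 = 33.23 / 1240 = 0.02680.
Darcy's law: Q = K · A · i = 36.70 × 2300 × 0.02680 = 2262 m³/day.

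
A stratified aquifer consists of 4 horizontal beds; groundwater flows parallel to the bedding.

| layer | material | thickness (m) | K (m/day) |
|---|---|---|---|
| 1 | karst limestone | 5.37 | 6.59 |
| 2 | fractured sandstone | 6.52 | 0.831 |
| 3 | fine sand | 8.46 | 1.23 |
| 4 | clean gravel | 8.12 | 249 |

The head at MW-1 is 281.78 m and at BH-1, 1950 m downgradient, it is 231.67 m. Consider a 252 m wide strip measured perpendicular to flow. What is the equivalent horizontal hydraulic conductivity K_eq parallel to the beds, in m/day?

72.8

Flow is parallel to layering, so each bed carries its own Darcy discharge and the transmissivities add.
Σ(K_i·b_i) = 6.59×5.37 + 0.831×6.52 + 1.23×8.46 + 249×8.12 = 2073 m²/day.
Total thickness b = 28.47 m, so K_eq = Σ(K_i·b_i)/b = 72.82 m/day.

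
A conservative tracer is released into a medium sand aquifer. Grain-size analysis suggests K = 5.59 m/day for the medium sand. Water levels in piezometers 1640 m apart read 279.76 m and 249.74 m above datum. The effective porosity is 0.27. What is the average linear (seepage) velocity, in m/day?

Hydraulic gradient i = (279.76 − 249.74) / 1640 = 30.02 / 1640 = 0.01830.
Darcy flux q = K · i = 5.590 × 0.01830 = 0.1023 m/day.
Seepage velocity v = q / n_e = 0.1023 / 0.27 = 0.3790 m/day.

0.379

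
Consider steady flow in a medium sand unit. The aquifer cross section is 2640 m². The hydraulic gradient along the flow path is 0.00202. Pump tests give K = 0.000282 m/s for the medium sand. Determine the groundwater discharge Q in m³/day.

130

Convert K: 0.000282 m/s × 86400 = 24.36 m/day.
Hydraulic gradient i = 0.00202.
Darcy's law: Q = K · A · i = 24.36 × 2640 × 0.002020 = 129.9 m³/day.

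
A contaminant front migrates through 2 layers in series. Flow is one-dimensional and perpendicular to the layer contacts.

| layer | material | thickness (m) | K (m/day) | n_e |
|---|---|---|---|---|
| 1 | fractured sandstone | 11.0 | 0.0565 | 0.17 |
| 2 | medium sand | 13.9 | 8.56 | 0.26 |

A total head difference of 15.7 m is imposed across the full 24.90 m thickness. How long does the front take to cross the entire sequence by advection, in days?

68.6

With flow normal to the layers, continuity requires the same specific discharge q through every layer.
Σ(b_i/K_i) = 11.0/0.0565 + 13.9/8.56 = 196.3 d.
q = Δh / Σ(b_i/K_i) = 15.7 / 196.3 = 0.07997 m/day.
In each layer the seepage velocity is v_i = q/n_i, so the layer transit time is t_i = b_i·n_i / q:
  layer 1 (fractured sandstone): t_1 = 11.0 × 0.17 / 0.07997 = 23.38 d
  layer 2 (medium sand): t_2 = 13.9 × 0.26 / 0.07997 = 45.19 d
Total t = Σ t_i = 68.57 days.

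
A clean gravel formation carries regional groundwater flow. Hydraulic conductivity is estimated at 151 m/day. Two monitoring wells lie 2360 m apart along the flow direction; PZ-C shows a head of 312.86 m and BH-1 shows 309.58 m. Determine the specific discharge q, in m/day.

Hydraulic gradient i = (312.86 − 309.58) / 2360 = 3.28 / 2360 = 0.001390.
Specific discharge q = K · i = 151.0 × 0.001390 = 0.2099 m/day.

0.210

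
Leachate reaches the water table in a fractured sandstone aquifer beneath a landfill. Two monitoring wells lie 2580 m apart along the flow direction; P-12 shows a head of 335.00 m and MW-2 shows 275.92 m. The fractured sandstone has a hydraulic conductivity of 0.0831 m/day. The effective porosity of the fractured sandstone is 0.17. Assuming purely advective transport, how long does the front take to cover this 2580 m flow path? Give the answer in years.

Hydraulic gradient i = (335.00 − 275.92) / 2580 = 59.08 / 2580 = 0.02290.
Darcy flux q = K · i = 0.08310 × 0.02290 = 0.001903 m/day.
Seepage velocity v = q / n_e = 0.001903 / 0.17 = 0.01119 m/day.
Travel time t = L / v = 2580 / 0.01119 = 2.305e+05 days = 631.0 years.

631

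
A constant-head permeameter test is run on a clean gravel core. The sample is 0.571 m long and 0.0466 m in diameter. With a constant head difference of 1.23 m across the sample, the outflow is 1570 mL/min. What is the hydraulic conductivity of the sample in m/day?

Cross-sectional area A = π·(d/2)² = π × (0.0466/2)² = 0.001706 m².
Convert discharge: 1570 mL/min = 2.617e-05 m³/s.
Darcy's law rearranged: K = Q·L / (A·Δh) = 2.617e-05 × 0.571 / (0.001706 × 1.23) = 0.007122 m/s = 615.4 m/day.

615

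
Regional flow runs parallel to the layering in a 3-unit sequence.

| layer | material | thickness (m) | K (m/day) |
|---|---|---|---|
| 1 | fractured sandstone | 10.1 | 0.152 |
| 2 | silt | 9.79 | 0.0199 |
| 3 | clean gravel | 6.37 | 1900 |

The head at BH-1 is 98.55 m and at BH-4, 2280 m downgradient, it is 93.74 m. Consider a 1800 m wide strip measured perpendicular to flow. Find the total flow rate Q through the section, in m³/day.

46000

Flow is parallel to layering, so each bed carries its own Darcy discharge and the transmissivities add.
Σ(K_i·b_i) = 0.152×10.1 + 0.0199×9.79 + 1900×6.37 = 12105 m²/day.
Hydraulic gradient i = (98.55 − 93.74) / 2280 = 4.81 / 2280 = 0.002110.
Q = Σ(K_i·b_i) · W · i = 12105 × 1800 × 0.002110 = 45966 m³/day.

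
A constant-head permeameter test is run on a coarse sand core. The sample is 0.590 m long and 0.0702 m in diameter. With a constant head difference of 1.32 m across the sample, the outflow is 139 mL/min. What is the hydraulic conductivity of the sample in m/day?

Cross-sectional area A = π·(d/2)² = π × (0.0702/2)² = 0.003870 m².
Convert discharge: 139 mL/min = 2.317e-06 m³/s.
Darcy's law rearranged: K = Q·L / (A·Δh) = 2.317e-06 × 0.590 / (0.003870 × 1.32) = 0.0002675 m/s = 23.11 m/day.

23.1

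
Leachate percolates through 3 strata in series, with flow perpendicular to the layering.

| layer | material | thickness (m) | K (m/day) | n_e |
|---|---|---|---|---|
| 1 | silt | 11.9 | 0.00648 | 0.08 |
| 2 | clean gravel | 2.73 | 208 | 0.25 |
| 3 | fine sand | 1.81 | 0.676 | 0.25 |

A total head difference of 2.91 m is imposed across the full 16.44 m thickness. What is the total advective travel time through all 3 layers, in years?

With flow normal to the layers, continuity requires the same specific discharge q through every layer.
Σ(b_i/K_i) = 11.9/0.00648 + 2.73/208 + 1.81/0.676 = 1839 d.
q = Δh / Σ(b_i/K_i) = 2.91 / 1839 = 0.001582 m/day.
In each layer the seepage velocity is v_i = q/n_i, so the layer transit time is t_i = b_i·n_i / q:
  layer 1 (silt): t_1 = 11.9 × 0.08 / 0.001582 = 601.7 d
  layer 2 (clean gravel): t_2 = 2.73 × 0.25 / 0.001582 = 431.3 d
  layer 3 (fine sand): t_3 = 1.81 × 0.25 / 0.001582 = 286.0 d
Total t = Σ t_i = 1319 days = 3.611 years.

3.61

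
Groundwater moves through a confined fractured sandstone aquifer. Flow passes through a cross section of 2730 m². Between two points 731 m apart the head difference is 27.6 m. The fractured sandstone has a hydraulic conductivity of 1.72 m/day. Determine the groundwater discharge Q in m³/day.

Hydraulic gradient i = Δh / L = 27.6 / 731 = 0.03776.
Darcy's law: Q = K · A · i = 1.720 × 2730 × 0.03776 = 177.3 m³/day.

177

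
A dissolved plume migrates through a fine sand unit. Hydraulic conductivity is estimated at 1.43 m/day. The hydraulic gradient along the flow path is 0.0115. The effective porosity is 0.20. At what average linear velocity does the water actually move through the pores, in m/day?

0.0822

Hydraulic gradient i = 0.0115.
Darcy flux q = K · i = 1.430 × 0.01150 = 0.01644 m/day.
Seepage velocity v = q / n_e = 0.01644 / 0.20 = 0.08222 m/day.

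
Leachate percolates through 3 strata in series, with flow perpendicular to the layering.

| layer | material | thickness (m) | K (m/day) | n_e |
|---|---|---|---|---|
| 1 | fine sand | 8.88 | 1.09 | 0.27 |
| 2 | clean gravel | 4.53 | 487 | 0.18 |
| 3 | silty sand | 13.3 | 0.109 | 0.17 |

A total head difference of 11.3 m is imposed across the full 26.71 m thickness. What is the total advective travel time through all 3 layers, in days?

With flow normal to the layers, continuity requires the same specific discharge q through every layer.
Σ(b_i/K_i) = 8.88/1.09 + 4.53/487 + 13.3/0.109 = 130.2 d.
q = Δh / Σ(b_i/K_i) = 11.3 / 130.2 = 0.08681 m/day.
In each layer the seepage velocity is v_i = q/n_i, so the layer transit time is t_i = b_i·n_i / q:
  layer 1 (fine sand): t_1 = 8.88 × 0.27 / 0.08681 = 27.62 d
  layer 2 (clean gravel): t_2 = 4.53 × 0.18 / 0.08681 = 9.393 d
  layer 3 (silty sand): t_3 = 13.3 × 0.17 / 0.08681 = 26.05 d
Total t = Σ t_i = 63.06 days.

63.1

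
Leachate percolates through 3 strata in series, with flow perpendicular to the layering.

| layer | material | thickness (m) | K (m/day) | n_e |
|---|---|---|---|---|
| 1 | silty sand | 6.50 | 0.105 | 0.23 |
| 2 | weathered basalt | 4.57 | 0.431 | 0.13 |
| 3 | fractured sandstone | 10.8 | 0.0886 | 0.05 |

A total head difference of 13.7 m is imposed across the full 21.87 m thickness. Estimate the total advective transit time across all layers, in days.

With flow normal to the layers, continuity requires the same specific discharge q through every layer.
Σ(b_i/K_i) = 6.50/0.105 + 4.57/0.431 + 10.8/0.0886 = 194.4 d.
q = Δh / Σ(b_i/K_i) = 13.7 / 194.4 = 0.07047 m/day.
In each layer the seepage velocity is v_i = q/n_i, so the layer transit time is t_i = b_i·n_i / q:
  layer 1 (silty sand): t_1 = 6.50 × 0.23 / 0.07047 = 21.21 d
  layer 2 (weathered basalt): t_2 = 4.57 × 0.13 / 0.07047 = 8.430 d
  layer 3 (fractured sandstone): t_3 = 10.8 × 0.05 / 0.07047 = 7.663 d
Total t = Σ t_i = 37.31 days.

37.3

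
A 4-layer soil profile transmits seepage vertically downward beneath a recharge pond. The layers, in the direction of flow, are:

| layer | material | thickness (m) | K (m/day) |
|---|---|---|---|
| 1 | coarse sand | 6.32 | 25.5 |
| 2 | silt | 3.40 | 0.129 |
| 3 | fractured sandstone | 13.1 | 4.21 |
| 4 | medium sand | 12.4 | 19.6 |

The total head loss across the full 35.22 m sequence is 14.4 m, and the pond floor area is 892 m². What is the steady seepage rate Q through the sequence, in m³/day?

423

Flow is perpendicular to layering, so the layers act in series and the equivalent K is the thickness-weighted harmonic mean.
Total thickness L = 6.32 + 3.40 + 13.1 + 12.4 = 35.22 m.
Σ(b_i/K_i) = 6.32/25.5 + 3.40/0.129 + 13.1/4.21 + 12.4/19.6 = 30.35 d.
K_eq = L / Σ(b_i/K_i) = 35.22 / 30.35 = 1.161 m/day.
Q = K_eq · A · (Δh/L) = 1.161 × 892 × (14.4/35.22) = 423.2 m³/day.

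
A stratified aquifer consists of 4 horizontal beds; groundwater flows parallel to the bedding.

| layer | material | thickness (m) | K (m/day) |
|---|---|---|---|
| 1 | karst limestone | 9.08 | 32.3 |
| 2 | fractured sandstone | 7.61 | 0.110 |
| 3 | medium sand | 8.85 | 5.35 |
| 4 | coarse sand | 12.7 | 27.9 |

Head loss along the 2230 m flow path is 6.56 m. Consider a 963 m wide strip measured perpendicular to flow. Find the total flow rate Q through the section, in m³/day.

Flow is parallel to layering, so each bed carries its own Darcy discharge and the transmissivities add.
Σ(K_i·b_i) = 32.3×9.08 + 0.110×7.61 + 5.35×8.85 + 27.9×12.7 = 695.8 m²/day.
Hydraulic gradient i = Δh / L = 6.56 / 2230 = 0.002942.
Q = Σ(K_i·b_i) · W · i = 695.8 × 963 × 0.002942 = 1971 m³/day.

1970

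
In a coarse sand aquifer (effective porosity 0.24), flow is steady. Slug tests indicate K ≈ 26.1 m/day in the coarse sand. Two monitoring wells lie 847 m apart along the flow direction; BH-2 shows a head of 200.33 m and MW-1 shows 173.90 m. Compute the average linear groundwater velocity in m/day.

Hydraulic gradient i = (200.33 − 173.90) / 847 = 26.43 / 847 = 0.03120.
Darcy flux q = K · i = 26.10 × 0.03120 = 0.8144 m/day.
Seepage velocity v = q / n_e = 0.8144 / 0.24 = 3.393 m/day.

3.39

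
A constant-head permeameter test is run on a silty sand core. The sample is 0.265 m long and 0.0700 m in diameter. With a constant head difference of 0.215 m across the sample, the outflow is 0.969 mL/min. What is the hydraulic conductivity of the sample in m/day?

0.447

Cross-sectional area A = π·(d/2)² = π × (0.0700/2)² = 0.003848 m².
Convert discharge: 0.969 mL/min = 1.615e-08 m³/s.
Darcy's law rearranged: K = Q·L / (A·Δh) = 1.615e-08 × 0.265 / (0.003848 × 0.215) = 5.172e-06 m/s = 0.4469 m/day.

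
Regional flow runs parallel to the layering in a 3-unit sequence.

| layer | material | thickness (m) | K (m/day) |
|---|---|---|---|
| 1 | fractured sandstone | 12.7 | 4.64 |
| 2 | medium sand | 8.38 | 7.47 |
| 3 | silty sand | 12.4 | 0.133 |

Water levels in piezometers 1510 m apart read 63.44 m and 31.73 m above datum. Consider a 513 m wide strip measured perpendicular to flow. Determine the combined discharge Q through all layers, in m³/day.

1330

Flow is parallel to layering, so each bed carries its own Darcy discharge and the transmissivities add.
Σ(K_i·b_i) = 4.64×12.7 + 7.47×8.38 + 0.133×12.4 = 123.2 m²/day.
Hydraulic gradient i = (63.44 − 31.73) / 1510 = 31.71 / 1510 = 0.02100.
Q = Σ(K_i·b_i) · W · i = 123.2 × 513 × 0.02100 = 1327 m³/day.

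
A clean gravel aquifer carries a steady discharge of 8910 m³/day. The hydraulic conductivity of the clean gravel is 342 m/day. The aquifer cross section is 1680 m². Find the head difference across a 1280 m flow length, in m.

From Q = K·A·i, i = Q / (K·A) = 8910 / (342.0 × 1680) = 0.01551.
Head loss Δh = i · L = 0.01551 × 1280 = 19.85 m.

19.8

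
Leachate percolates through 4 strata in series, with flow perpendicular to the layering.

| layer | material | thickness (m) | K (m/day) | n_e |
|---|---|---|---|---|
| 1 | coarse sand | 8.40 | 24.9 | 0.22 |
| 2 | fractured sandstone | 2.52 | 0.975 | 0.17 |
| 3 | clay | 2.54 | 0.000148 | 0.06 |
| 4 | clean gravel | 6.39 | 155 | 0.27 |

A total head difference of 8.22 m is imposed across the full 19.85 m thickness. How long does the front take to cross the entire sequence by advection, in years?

With flow normal to the layers, continuity requires the same specific discharge q through every layer.
Σ(b_i/K_i) = 8.40/24.9 + 2.52/0.975 + 2.54/0.000148 + 6.39/155 = 17165 d.
q = Δh / Σ(b_i/K_i) = 8.22 / 17165 = 0.0004789 m/day.
In each layer the seepage velocity is v_i = q/n_i, so the layer transit time is t_i = b_i·n_i / q:
  layer 1 (coarse sand): t_1 = 8.40 × 0.22 / 0.0004789 = 3859 d
  layer 2 (fractured sandstone): t_2 = 2.52 × 0.17 / 0.0004789 = 894.6 d
  layer 3 (clay): t_3 = 2.54 × 0.06 / 0.0004789 = 318.2 d
  layer 4 (clean gravel): t_4 = 6.39 × 0.27 / 0.0004789 = 3603 d
Total t = Σ t_i = 8675 days = 23.75 years.

23.7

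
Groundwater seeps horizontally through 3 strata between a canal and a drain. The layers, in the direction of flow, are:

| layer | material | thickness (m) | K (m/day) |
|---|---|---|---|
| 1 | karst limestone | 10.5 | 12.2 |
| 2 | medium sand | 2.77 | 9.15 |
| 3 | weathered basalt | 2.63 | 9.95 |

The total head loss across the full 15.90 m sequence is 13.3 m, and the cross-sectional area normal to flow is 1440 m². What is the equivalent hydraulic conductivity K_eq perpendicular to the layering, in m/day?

Flow is perpendicular to layering, so the layers act in series and the equivalent K is the thickness-weighted harmonic mean.
Total thickness L = 10.5 + 2.77 + 2.63 = 15.90 m.
Σ(b_i/K_i) = 10.5/12.2 + 2.77/9.15 + 2.63/9.95 = 1.428 d.
K_eq = L / Σ(b_i/K_i) = 15.90 / 1.428 = 11.14 m/day.

11.1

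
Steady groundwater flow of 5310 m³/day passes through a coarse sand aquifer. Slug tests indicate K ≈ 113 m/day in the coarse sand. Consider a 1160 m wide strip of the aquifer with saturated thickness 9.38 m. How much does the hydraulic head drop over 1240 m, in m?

5.36

Cross-sectional area A = 1160 × 9.38 = 10881 m².
From Q = K·A·i, i = Q / (K·A) = 5310 / (113.0 × 10881) = 0.004319.
Head loss Δh = i · L = 0.004319 × 1240 = 5.355 m.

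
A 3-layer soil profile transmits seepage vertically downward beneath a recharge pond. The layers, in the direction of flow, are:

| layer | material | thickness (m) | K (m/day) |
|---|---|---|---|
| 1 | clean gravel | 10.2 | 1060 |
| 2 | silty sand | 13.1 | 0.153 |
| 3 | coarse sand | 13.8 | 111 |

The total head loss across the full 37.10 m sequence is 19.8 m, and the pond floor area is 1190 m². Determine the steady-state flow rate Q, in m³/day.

Flow is perpendicular to layering, so the layers act in series and the equivalent K is the thickness-weighted harmonic mean.
Total thickness L = 10.2 + 13.1 + 13.8 = 37.10 m.
Σ(b_i/K_i) = 10.2/1060 + 13.1/0.153 + 13.8/111 = 85.75 d.
K_eq = L / Σ(b_i/K_i) = 37.10 / 85.75 = 0.4326 m/day.
Q = K_eq · A · (Δh/L) = 0.4326 × 1190 × (19.8/37.10) = 274.8 m³/day.

275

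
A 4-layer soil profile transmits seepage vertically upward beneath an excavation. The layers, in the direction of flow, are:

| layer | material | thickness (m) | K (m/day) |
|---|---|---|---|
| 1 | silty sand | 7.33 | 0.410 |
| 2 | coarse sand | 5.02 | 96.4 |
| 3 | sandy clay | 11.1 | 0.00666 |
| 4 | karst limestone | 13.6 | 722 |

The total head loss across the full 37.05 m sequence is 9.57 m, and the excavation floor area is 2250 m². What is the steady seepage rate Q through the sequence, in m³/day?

12.8

Flow is perpendicular to layering, so the layers act in series and the equivalent K is the thickness-weighted harmonic mean.
Total thickness L = 7.33 + 5.02 + 11.1 + 13.6 = 37.05 m.
Σ(b_i/K_i) = 7.33/0.410 + 5.02/96.4 + 11.1/0.00666 + 13.6/722 = 1685 d.
K_eq = L / Σ(b_i/K_i) = 37.05 / 1685 = 0.02199 m/day.
Q = K_eq · A · (Δh/L) = 0.02199 × 2250 × (9.57/37.05) = 12.78 m³/day.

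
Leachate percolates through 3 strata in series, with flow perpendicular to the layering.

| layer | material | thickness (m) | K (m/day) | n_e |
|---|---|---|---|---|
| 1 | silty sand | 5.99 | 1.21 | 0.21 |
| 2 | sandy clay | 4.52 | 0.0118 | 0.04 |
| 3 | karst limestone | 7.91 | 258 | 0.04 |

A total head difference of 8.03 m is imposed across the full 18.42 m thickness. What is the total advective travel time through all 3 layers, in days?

With flow normal to the layers, continuity requires the same specific discharge q through every layer.
Σ(b_i/K_i) = 5.99/1.21 + 4.52/0.0118 + 7.91/258 = 388.0 d.
q = Δh / Σ(b_i/K_i) = 8.03 / 388.0 = 0.02069 m/day.
In each layer the seepage velocity is v_i = q/n_i, so the layer transit time is t_i = b_i·n_i / q:
  layer 1 (silty sand): t_1 = 5.99 × 0.21 / 0.02069 = 60.79 d
  layer 2 (sandy clay): t_2 = 4.52 × 0.04 / 0.02069 = 8.737 d
  layer 3 (karst limestone): t_3 = 7.91 × 0.04 / 0.02069 = 15.29 d
Total t = Σ t_i = 84.81 days.

84.8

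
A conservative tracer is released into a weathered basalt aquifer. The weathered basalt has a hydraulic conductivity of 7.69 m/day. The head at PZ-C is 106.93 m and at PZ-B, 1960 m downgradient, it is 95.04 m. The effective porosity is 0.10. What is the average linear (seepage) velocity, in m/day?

0.467

Hydraulic gradient i = (106.93 − 95.04) / 1960 = 11.89 / 1960 = 0.006066.
Darcy flux q = K · i = 7.690 × 0.006066 = 0.04665 m/day.
Seepage velocity v = q / n_e = 0.04665 / 0.10 = 0.4665 m/day.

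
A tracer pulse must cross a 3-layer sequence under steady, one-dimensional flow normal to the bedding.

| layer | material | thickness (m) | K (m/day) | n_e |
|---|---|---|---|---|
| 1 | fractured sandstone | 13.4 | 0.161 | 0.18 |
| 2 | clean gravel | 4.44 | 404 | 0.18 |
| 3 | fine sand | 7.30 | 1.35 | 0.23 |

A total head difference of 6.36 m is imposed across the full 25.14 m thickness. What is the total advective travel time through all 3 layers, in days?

With flow normal to the layers, continuity requires the same specific discharge q through every layer.
Σ(b_i/K_i) = 13.4/0.161 + 4.44/404 + 7.30/1.35 = 88.65 d.
q = Δh / Σ(b_i/K_i) = 6.36 / 88.65 = 0.07174 m/day.
In each layer the seepage velocity is v_i = q/n_i, so the layer transit time is t_i = b_i·n_i / q:
  layer 1 (fractured sandstone): t_1 = 13.4 × 0.18 / 0.07174 = 33.62 d
  layer 2 (clean gravel): t_2 = 4.44 × 0.18 / 0.07174 = 11.14 d
  layer 3 (fine sand): t_3 = 7.30 × 0.23 / 0.07174 = 23.40 d
Total t = Σ t_i = 68.16 days.

68.2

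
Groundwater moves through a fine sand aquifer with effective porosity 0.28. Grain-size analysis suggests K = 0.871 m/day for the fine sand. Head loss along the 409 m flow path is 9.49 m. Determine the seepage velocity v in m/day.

Hydraulic gradient i = Δh / L = 9.49 / 409 = 0.02320.
Darcy flux q = K · i = 0.8710 × 0.02320 = 0.02021 m/day.
Seepage velocity v = q / n_e = 0.02021 / 0.28 = 0.07218 m/day.

0.0722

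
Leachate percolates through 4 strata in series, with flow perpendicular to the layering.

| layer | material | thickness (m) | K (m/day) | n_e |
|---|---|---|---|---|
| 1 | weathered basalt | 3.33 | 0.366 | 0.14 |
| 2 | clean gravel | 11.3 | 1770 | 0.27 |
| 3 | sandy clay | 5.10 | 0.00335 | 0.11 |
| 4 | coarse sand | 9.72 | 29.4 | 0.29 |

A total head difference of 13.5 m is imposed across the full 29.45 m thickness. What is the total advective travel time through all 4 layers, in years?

With flow normal to the layers, continuity requires the same specific discharge q through every layer.
Σ(b_i/K_i) = 3.33/0.366 + 11.3/1770 + 5.10/0.00335 + 9.72/29.4 = 1532 d.
q = Δh / Σ(b_i/K_i) = 13.5 / 1532 = 0.008813 m/day.
In each layer the seepage velocity is v_i = q/n_i, so the layer transit time is t_i = b_i·n_i / q:
  layer 1 (weathered basalt): t_1 = 3.33 × 0.14 / 0.008813 = 52.90 d
  layer 2 (clean gravel): t_2 = 11.3 × 0.27 / 0.008813 = 346.2 d
  layer 3 (sandy clay): t_3 = 5.10 × 0.11 / 0.008813 = 63.66 d
  layer 4 (coarse sand): t_4 = 9.72 × 0.29 / 0.008813 = 319.8 d
Total t = Σ t_i = 782.6 days = 2.143 years.

2.14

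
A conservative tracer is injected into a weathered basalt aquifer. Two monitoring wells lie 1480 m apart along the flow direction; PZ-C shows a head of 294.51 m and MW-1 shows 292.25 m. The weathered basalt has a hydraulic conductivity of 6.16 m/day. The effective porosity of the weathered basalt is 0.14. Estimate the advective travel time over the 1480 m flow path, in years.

Hydraulic gradient i = (294.51 − 292.25) / 1480 = 2.26 / 1480 = 0.001527.
Darcy flux q = K · i = 6.160 × 0.001527 = 0.009406 m/day.
Seepage velocity v = q / n_e = 0.009406 / 0.14 = 0.06719 m/day.
Travel time t = L / v = 1480 / 0.06719 = 22027 days = 60.31 years.

60.3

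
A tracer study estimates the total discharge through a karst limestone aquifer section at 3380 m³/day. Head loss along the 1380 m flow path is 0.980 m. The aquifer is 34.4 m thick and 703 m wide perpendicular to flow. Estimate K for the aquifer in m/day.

Cross-sectional area A = 703 × 34.4 = 24183 m².
Hydraulic gradient i = Δh / L = 0.980 / 1380 = 0.0007101.
From Q = K·A·i, K = Q / (A·i) = 3380 / (24183 × 0.0007101) = 196.8 m/day.

197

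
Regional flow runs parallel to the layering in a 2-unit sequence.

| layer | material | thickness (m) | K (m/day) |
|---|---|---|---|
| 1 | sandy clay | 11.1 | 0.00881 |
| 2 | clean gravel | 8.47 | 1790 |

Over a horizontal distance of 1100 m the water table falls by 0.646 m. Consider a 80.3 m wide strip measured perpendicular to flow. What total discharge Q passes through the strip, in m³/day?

Flow is parallel to layering, so each bed carries its own Darcy discharge and the transmissivities add.
Σ(K_i·b_i) = 0.00881×11.1 + 1790×8.47 = 15161 m²/day.
Hydraulic gradient i = Δh / L = 0.646 / 1100 = 0.0005873.
Q = Σ(K_i·b_i) · W · i = 15161 × 80.3 × 0.0005873 = 715.0 m³/day.

715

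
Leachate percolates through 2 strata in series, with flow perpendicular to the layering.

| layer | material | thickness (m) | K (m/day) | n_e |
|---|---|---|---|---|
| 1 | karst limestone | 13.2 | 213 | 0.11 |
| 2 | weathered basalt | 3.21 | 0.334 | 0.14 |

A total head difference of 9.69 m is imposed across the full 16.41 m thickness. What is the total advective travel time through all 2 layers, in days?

1.90

With flow normal to the layers, continuity requires the same specific discharge q through every layer.
Σ(b_i/K_i) = 13.2/213 + 3.21/0.334 = 9.673 d.
q = Δh / Σ(b_i/K_i) = 9.69 / 9.673 = 1.002 m/day.
In each layer the seepage velocity is v_i = q/n_i, so the layer transit time is t_i = b_i·n_i / q:
  layer 1 (karst limestone): t_1 = 13.2 × 0.11 / 1.002 = 1.449 d
  layer 2 (weathered basalt): t_2 = 3.21 × 0.14 / 1.002 = 0.4486 d
Total t = Σ t_i = 1.898 days.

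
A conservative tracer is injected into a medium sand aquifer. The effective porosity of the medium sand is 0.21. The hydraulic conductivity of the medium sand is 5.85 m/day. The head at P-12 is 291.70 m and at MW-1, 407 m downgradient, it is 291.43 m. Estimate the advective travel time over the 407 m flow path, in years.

60.3

Hydraulic gradient i = (291.70 − 291.43) / 407 = 0.27 / 407 = 0.0006634.
Darcy flux q = K · i = 5.850 × 0.0006634 = 0.003881 m/day.
Seepage velocity v = q / n_e = 0.003881 / 0.21 = 0.01848 m/day.
Travel time t = L / v = 407 / 0.01848 = 22024 days = 60.30 years.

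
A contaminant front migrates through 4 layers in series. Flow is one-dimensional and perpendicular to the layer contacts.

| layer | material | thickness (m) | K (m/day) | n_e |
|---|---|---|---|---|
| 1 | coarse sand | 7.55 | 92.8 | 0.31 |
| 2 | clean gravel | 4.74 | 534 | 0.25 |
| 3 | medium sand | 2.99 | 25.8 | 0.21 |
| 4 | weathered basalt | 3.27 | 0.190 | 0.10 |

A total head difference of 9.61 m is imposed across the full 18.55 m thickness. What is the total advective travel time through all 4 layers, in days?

8.12

With flow normal to the layers, continuity requires the same specific discharge q through every layer.
Σ(b_i/K_i) = 7.55/92.8 + 4.74/534 + 2.99/25.8 + 3.27/0.190 = 17.42 d.
q = Δh / Σ(b_i/K_i) = 9.61 / 17.42 = 0.5518 m/day.
In each layer the seepage velocity is v_i = q/n_i, so the layer transit time is t_i = b_i·n_i / q:
  layer 1 (coarse sand): t_1 = 7.55 × 0.31 / 0.5518 = 4.242 d
  layer 2 (clean gravel): t_2 = 4.74 × 0.25 / 0.5518 = 2.148 d
  layer 3 (medium sand): t_3 = 2.99 × 0.21 / 0.5518 = 1.138 d
  layer 4 (weathered basalt): t_4 = 3.27 × 0.10 / 0.5518 = 0.5926 d
Total t = Σ t_i = 8.120 days.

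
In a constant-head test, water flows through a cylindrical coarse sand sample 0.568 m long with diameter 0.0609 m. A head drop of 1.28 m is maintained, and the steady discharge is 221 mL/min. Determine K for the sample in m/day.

Cross-sectional area A = π·(d/2)² = π × (0.0609/2)² = 0.002913 m².
Convert discharge: 221 mL/min = 3.683e-06 m³/s.
Darcy's law rearranged: K = Q·L / (A·Δh) = 3.683e-06 × 0.568 / (0.002913 × 1.28) = 0.0005611 m/s = 48.48 m/day.

48.5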